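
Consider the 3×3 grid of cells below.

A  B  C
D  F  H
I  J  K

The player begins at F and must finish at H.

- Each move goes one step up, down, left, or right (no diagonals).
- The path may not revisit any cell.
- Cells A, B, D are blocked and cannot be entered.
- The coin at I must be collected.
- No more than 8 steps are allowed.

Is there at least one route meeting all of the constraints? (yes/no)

no

I must be visited but has only one open neighbour (J), and it is neither the start nor the goal — the route would have to enter and leave through J, re-entering it.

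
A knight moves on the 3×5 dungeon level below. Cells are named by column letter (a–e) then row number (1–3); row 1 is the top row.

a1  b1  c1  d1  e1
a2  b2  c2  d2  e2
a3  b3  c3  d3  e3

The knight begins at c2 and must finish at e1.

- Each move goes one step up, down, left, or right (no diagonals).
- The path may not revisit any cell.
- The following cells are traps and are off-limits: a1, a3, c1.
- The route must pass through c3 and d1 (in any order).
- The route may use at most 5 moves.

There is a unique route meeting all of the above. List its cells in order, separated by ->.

c2 -> c3 -> d3 -> d2 -> d1 -> e1

The budget equals the shortest possible length, so every move has to be on a shortest route through the required cells.
Route from c2: down 1 to c3, right 1 to d3, up 2 to d1, right 1 to e1 — 5 moves in all.
Check: all required cells visited; 5 ≤ 5 moves.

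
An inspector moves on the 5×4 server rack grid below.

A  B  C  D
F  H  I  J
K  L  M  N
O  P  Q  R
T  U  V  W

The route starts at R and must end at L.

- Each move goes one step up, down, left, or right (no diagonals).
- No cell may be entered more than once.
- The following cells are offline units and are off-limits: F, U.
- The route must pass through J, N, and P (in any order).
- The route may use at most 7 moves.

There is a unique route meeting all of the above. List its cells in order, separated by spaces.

The 7-move cap with required stops at J, N, P leaves no slack for detours.
Route from R: up 2 to J, left 1 to I, down 2 to Q, left 1 to P, up 1 to L — 7 moves in all.
Check: all required cells visited; 7 ≤ 7 moves.

R N J I M Q P L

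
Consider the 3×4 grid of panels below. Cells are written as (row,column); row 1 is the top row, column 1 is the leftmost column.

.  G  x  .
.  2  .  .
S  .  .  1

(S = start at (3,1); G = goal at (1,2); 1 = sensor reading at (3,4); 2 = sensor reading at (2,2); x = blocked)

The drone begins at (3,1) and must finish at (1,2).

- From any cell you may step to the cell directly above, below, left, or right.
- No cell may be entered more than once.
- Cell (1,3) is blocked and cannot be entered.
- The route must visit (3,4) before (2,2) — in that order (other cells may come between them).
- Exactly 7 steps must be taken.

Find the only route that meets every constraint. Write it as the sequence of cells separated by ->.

The waypoints must appear in the order (3,4), (2,2), with no cell reused.
Route from (3,1): 3× right (reaching (3,4)), up to (2,4), 2× left (reaching (2,2)), up to (1,2) — 7 moves in all.
Check: order respected (1 at step 3, 2 at step 6); 7 moves as required.

(3,1) -> (3,2) -> (3,3) -> (3,4) -> (2,4) -> (2,3) -> (2,2) -> (1,2)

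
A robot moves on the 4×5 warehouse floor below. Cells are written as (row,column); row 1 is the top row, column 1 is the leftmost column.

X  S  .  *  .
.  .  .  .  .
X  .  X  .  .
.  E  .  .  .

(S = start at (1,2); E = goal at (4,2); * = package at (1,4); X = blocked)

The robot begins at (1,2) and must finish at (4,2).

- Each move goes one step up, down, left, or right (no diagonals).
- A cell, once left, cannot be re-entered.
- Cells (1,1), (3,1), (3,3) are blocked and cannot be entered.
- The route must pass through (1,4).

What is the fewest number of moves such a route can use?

Any route passes through (1,4) somewhere between (1,2) and (4,2). Summing Manhattan distances along the two legs ((1,2) → (1,4) → (4,2)) gives a lower bound of 2 + 5 = 7 moves.
A route of 7 moves achieves this: (1,2) → (1,3) → (1,4) → (2,4) → (3,4) → (4,4) → (4,3) → (4,2).
Since 7 matches the lower bound, it is optimal.

7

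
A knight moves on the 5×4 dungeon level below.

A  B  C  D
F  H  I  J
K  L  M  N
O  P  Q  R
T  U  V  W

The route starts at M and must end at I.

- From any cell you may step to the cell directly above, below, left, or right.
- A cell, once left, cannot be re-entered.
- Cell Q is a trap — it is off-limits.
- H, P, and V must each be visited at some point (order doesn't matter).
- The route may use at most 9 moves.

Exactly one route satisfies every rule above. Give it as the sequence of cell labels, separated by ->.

The 9-move cap with required stops at H, P, V leaves no slack for detours.
Route from M: right 1 to N, down 2 to W, left 2 to U, up 3 to H, right 1 to I — 9 moves in all.
Check: all required cells visited; 9 ≤ 9 moves.

M -> N -> R -> W -> V -> U -> P -> L -> H -> I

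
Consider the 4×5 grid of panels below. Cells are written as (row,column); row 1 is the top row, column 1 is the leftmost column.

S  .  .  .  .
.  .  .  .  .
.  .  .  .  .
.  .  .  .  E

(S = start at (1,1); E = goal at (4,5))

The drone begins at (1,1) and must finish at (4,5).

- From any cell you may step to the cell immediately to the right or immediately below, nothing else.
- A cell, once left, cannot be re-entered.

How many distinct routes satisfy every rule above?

35

A right/down-only route from (1,1) to (4,5) makes exactly 3 down-moves and 4 right-moves in some order.
With no other constraints that would be C(7,3) = 35 routes.
That gives 35 routes.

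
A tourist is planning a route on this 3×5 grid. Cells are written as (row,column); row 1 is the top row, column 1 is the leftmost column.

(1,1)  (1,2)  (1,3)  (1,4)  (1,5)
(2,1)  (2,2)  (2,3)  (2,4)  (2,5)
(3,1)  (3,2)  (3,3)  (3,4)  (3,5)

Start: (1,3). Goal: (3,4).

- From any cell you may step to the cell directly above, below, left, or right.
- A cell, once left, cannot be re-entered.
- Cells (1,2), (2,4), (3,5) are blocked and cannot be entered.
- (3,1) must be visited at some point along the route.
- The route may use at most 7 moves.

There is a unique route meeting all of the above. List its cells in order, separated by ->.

The 7-move cap with required stops at (3,1) leaves no slack for detours.
Route from (1,3): down 1 to (2,3), left 2 to (2,1), down 1 to (3,1), right 3 to (3,4) — 7 moves in all.
Check: all required cells visited; 7 ≤ 7 moves.

(1,3) -> (2,3) -> (2,2) -> (2,1) -> (3,1) -> (3,2) -> (3,3) -> (3,4)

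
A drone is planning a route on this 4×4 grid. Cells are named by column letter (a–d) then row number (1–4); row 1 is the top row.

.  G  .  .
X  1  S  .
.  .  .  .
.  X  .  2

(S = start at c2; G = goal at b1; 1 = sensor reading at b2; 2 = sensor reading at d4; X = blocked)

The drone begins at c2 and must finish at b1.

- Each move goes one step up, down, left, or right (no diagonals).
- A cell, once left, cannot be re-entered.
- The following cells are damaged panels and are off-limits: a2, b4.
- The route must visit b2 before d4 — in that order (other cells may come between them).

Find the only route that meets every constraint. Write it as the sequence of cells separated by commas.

c2, b2, b3, c3, c4, d4, d3, d2, d1, c1, b1

The waypoints must appear in the order b2, d4, with no cell reused.
Route from c2: left to b2, down to b3, right to c3, down to c4, right to d4, 3× up (reaching d1), 2× left (reaching b1) — 10 moves in all.
Check: order respected (1 at step 1, 2 at step 5).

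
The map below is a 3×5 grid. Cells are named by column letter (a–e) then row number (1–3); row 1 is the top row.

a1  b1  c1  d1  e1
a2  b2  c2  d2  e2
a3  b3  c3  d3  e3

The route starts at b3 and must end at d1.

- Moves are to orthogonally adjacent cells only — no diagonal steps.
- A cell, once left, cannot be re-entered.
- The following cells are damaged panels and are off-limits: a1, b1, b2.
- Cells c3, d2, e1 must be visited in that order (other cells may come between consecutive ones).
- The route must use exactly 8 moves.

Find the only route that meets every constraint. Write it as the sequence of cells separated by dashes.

b3 - c3 - c2 - d2 - d3 - e3 - e2 - e1 - d1

The waypoints must appear in the order c3, d2, e1, with no cell reused.
Route from b3: right to c3, up to c2, right to d2, down to d3, right to e3, 2× up (reaching e1), left to d1 — 8 moves in all.
Check: order respected (c3 at step 1, d2 at step 3, e1 at step 7); 8 moves as required.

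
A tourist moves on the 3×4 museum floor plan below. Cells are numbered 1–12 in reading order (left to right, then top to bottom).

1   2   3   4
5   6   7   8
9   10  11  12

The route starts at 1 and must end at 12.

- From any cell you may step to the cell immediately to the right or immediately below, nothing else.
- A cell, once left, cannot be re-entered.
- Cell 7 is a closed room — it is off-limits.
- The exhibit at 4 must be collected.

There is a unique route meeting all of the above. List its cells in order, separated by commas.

Moves only go right or down, so the column and row indices never decrease.
Route from 1: right 3 to 4, down 2 to 12 — 5 moves in all.
Check: all required cells visited.

1, 2, 3, 4, 8, 12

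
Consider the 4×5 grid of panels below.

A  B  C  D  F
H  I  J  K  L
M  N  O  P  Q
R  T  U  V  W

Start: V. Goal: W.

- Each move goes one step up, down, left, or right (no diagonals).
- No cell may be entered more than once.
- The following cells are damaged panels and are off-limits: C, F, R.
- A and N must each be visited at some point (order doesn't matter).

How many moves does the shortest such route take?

13

Any route passes through A and N in some order between V and W. Summing Manhattan distances along each leg and taking the cheapest ordering (V → N → A → W) gives a lower bound of 3 + 3 + 7 = 13 moves.
A route of 13 moves achieves this: V → P → O → N → M → H → A → B → I → J → K → L → Q → W.
Since 13 matches the lower bound, it is optimal.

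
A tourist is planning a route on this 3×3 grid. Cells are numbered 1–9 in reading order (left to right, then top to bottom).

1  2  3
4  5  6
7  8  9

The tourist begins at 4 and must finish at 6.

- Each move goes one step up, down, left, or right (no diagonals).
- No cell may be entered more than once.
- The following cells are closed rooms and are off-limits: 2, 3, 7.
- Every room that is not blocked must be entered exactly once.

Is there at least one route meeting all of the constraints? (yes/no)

Cell 1 has only one open neighbour but is neither the start nor the goal, so a Hamiltonian route would have to both enter and leave it through the same neighbour — impossible without revisiting.

no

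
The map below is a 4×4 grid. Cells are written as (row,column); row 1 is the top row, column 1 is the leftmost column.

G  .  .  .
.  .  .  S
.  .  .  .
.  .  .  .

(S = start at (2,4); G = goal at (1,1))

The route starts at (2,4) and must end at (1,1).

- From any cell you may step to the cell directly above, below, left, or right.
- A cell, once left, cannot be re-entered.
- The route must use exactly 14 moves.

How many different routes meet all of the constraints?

Need simple routes of exactly 14 moves from (2,4) to (1,1) (Manhattan distance 4, so 5 moves are spent on a detour and 5 undoing it).
Branch systematically from the start, pruning whenever the remaining move budget drops below the Manhattan distance to (1,1) or differs from it in parity. Grouping the completions by first move — via (1,4): 8; via (3,4): 4; via (2,3): 1 — and summing: 8 + 4 + 1 = 13.
That gives 13 routes.

13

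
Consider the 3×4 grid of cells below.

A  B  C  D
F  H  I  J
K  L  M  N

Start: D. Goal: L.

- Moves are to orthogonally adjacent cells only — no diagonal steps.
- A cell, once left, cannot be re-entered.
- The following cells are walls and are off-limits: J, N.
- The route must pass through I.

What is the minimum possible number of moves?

Any route passes through I somewhere between D and L. Summing Manhattan distances along the two legs (D → I → L) gives a lower bound of 2 + 2 = 4 moves.
A route of 4 moves achieves this: D → C → I → M → L.
Since 4 matches the lower bound, it is optimal.

4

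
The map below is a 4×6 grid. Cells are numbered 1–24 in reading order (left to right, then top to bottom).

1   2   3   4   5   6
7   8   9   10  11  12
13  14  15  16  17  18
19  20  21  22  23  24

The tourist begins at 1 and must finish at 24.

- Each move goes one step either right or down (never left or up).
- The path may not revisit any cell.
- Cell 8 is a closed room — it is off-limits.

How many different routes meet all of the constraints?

A right/down-only route from 1 to 24 makes exactly 3 down-moves and 5 right-moves in some order.
With no other constraints that would be C(8,3) = 56 routes.
Subtract routes through each blocked cell (inclusion–exclusion for overlaps): − through 8: 30 → 26.
That gives 26 routes.

26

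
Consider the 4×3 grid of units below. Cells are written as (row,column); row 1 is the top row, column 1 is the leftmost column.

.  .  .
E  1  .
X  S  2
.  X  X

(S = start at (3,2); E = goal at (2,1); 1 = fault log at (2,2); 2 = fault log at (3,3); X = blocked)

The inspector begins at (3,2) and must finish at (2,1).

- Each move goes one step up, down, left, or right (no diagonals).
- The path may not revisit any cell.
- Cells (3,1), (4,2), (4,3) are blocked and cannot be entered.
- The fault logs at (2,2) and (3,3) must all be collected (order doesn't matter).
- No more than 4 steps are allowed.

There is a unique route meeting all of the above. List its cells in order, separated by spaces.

The budget equals the shortest possible length, so every move has to be on a shortest route through the required cells.
Route from (3,2): right 1 to (3,3), up 1 to (2,3), left 2 to (2,1) — 4 moves in all.
Check: all required cells visited; 4 ≤ 4 moves.

(3,2) (3,3) (2,3) (2,2) (2,1)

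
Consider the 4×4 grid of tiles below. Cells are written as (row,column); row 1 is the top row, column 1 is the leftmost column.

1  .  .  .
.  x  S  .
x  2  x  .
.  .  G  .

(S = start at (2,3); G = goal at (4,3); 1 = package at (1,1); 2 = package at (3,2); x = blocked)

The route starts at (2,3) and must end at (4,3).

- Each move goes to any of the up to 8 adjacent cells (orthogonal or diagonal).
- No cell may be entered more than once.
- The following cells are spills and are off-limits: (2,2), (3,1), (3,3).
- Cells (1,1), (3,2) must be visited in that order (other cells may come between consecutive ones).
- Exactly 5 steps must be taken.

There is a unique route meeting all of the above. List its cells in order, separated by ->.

(2,3) -> (1,2) -> (1,1) -> (2,1) -> (3,2) -> (4,3)

The waypoints must appear in the order (1,1), (3,2), with no cell reused.
Route from (2,3): up-left to (1,2), left to (1,1), down to (2,1), 2× down-right (reaching (4,3)) — 5 moves in all.
Check: order respected (1 at step 2, 2 at step 4); 5 moves as required.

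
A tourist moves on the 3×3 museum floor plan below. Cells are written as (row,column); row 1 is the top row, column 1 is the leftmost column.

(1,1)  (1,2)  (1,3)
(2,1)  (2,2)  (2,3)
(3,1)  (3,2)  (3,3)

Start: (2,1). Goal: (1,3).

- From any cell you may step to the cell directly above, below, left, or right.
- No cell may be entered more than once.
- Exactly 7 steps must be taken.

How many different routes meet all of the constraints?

Need simple routes of exactly 7 moves from (2,1) to (1,3) (Manhattan distance 3, so 2 moves are spent on a detour and 2 undoing it).
Enumerating: (2,1) (1,1) (1,2) (2,2) (3,2) (3,3) (2,3) (1,3) | (2,1) (3,1) (3,2) (3,3) (2,3) (2,2) (1,2) (1,3).
That gives 2 routes.

2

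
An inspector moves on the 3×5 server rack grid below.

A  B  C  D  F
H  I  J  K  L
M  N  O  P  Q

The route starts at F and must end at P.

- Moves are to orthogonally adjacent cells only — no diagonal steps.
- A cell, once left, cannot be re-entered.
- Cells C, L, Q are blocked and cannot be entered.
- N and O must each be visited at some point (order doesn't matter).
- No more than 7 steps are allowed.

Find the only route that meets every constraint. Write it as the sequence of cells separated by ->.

F -> D -> K -> J -> I -> N -> O -> P

The 7-move cap with required stops at N, O leaves no slack for detours.
Route from F: left to D, down to K, 2× left (reaching I), down to N, 2× right (reaching P) — 7 moves in all.
Check: all required cells visited; 7 ≤ 7 moves.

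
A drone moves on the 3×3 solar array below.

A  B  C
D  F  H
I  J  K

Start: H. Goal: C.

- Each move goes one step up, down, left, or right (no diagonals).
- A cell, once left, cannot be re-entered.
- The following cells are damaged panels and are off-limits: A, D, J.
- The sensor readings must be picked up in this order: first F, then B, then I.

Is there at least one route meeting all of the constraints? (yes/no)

The blocked cells wall I off from H completely — no sequence of moves reaches it at all, so no route can satisfy the rules.

no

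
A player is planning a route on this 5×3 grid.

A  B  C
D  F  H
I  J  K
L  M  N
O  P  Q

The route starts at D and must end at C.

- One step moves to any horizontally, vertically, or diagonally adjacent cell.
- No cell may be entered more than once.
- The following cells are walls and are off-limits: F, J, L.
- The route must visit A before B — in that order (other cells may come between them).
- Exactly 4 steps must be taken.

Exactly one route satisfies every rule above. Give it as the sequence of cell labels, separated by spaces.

The waypoints must appear in the order A, B, with no cell reused.
Route from D: up to A, right to B, down-right to H, up to C — 4 moves in all.
Check: order respected (A at step 1, B at step 2); 4 moves as required.

D A B H C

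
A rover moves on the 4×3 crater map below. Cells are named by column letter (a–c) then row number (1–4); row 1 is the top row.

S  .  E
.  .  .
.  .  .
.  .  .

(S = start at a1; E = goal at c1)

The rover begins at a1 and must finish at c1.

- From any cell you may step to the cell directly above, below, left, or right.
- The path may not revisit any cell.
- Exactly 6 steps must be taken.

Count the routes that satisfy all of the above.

5

Need simple routes of exactly 6 moves from a1 to c1 (Manhattan distance 2, so 2 moves are spent on a detour and 2 undoing it).
Enumerating: a1 a2 a3 b3 b2 b1 c1 | a1 a2 a3 b3 b2 c2 c1 | a1 a2 a3 b3 c3 c2 c1 | a1 a2 b2 b3 c3 c2 c1 | a1 b1 b2 b3 c3 c2 c1.
That gives 5 routes.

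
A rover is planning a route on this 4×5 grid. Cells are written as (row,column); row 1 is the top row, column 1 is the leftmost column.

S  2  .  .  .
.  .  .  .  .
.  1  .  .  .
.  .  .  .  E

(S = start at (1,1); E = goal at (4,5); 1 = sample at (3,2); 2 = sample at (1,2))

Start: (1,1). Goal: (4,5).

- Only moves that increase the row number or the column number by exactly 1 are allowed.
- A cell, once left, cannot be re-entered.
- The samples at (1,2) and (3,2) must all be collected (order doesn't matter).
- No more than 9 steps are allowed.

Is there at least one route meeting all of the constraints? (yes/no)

One route that works: (1,1) → (1,2) → (2,2) → (3,2) → (4,2) → (4,3) → (4,4) → (4,5).

yes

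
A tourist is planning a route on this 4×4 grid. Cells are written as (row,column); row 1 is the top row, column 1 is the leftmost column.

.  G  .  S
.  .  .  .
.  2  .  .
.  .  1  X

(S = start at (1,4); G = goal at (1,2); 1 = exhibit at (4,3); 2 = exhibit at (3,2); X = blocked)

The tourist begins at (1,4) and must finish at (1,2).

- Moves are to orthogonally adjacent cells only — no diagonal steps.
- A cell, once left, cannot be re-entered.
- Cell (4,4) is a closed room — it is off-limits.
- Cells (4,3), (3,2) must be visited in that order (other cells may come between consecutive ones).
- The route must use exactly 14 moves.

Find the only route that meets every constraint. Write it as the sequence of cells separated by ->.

(1,4) -> (1,3) -> (2,3) -> (2,4) -> (3,4) -> (3,3) -> (4,3) -> (4,2) -> (4,1) -> (3,1) -> (3,2) -> (2,2) -> (2,1) -> (1,1) -> (1,2)

The waypoints must appear in the order (4,3), (3,2), with no cell reused.
Route from (1,4): left 1 to (1,3), down 1 to (2,3), right 1 to (2,4), down 1 to (3,4), left 1 to (3,3), down 1 to (4,3), left 2 to (4,1), up 1 to (3,1), right 1 to (3,2), up 1 to (2,2), left 1 to (2,1), up 1 to (1,1), right 1 to (1,2) — 14 moves in all.
Check: order respected (1 at step 6, 2 at step 10); 14 moves as required.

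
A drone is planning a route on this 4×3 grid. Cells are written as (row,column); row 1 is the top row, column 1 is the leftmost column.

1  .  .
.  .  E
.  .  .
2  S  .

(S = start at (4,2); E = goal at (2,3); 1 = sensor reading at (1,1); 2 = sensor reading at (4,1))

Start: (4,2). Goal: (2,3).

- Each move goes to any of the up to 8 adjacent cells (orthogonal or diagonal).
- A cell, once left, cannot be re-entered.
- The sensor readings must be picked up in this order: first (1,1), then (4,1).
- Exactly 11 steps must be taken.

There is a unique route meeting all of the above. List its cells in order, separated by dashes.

The waypoints must appear in the order (1,1), (4,1), with no cell reused.
Route from (4,2): right to (4,3), up to (3,3), up-left to (2,2), up-right to (1,3), 2× left (reaching (1,1)), 3× down (reaching (4,1)), 2× up-right (reaching (2,3)) — 11 moves in all.
Check: order respected (1 at step 6, 2 at step 9); 11 moves as required.

(4,2) - (4,3) - (3,3) - (2,2) - (1,3) - (1,2) - (1,1) - (2,1) - (3,1) - (4,1) - (3,2) - (2,3)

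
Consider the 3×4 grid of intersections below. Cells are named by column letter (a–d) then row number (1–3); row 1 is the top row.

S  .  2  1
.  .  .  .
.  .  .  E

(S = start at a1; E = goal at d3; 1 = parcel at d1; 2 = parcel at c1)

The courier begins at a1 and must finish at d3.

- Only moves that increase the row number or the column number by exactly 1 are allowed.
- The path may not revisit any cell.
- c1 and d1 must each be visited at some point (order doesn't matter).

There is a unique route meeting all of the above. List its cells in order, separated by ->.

Moves only go right or down, so the column and row indices never decrease.
Route from a1: right 3 to d1, down 2 to d3 — 5 moves in all.
Check: all required cells visited.

a1 -> b1 -> c1 -> d1 -> d2 -> d3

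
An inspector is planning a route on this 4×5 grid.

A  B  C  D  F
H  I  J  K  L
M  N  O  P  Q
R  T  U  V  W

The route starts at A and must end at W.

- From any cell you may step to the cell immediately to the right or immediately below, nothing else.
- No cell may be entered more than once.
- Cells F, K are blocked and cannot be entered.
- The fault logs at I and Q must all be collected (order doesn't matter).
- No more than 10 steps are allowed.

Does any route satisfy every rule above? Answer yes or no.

One route that works: A → H → I → N → O → P → Q → W.

yes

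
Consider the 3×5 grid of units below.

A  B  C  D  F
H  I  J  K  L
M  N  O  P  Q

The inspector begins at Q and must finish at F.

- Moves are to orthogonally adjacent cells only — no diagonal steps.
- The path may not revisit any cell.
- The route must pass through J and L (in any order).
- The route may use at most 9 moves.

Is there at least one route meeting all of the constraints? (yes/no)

One route that works: Q → L → K → J → C → D → F.

yes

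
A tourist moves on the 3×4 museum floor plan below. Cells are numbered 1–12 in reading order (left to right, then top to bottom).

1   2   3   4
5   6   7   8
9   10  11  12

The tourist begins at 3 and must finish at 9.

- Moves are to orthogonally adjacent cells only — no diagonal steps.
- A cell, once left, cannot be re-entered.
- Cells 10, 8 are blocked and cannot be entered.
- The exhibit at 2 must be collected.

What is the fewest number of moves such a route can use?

4

Any route passes through 2 somewhere between 3 and 9. Summing Manhattan distances along the two legs (3 → 2 → 9) gives a lower bound of 1 + 3 = 4 moves.
A route of 4 moves achieves this: 3 → 2 → 6 → 5 → 9.
Since 4 matches the lower bound, it is optimal.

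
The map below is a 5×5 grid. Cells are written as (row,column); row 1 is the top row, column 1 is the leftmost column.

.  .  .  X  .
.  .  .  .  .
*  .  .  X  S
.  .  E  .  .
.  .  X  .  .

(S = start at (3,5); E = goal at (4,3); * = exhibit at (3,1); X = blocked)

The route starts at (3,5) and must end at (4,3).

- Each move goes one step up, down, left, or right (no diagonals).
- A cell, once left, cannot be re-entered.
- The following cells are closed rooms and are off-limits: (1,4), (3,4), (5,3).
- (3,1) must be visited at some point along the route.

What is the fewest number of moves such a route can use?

Any route passes through (3,1) somewhere between (3,5) and (4,3). Summing Manhattan distances along the two legs ((3,5) → (3,1) → (4,3)) gives a lower bound of 4 + 3 = 7 moves.
That bound ignores the blocked cells. Measuring each leg by the fewest moves that actually steer around them ((3,5)→(3,1): 6; (3,1)→(4,3): 3) raises the lower bound to 9.
A route of 9 moves exists: (3,5) → (2,5) → (2,4) → (2,3) → (3,3) → (3,2) → (3,1) → (4,1) → (4,2) → (4,3).
Since 9 matches that lower bound, it is optimal.

9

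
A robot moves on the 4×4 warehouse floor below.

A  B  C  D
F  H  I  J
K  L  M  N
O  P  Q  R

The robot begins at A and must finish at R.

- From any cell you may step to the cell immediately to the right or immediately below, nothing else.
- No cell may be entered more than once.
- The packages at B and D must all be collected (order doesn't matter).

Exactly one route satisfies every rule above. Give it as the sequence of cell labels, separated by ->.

Moves only go right or down, so the column and row indices never decrease.
Route from A: right 3 to D, down 3 to R — 6 moves in all.
Check: all required cells visited.

A -> B -> C -> D -> J -> N -> R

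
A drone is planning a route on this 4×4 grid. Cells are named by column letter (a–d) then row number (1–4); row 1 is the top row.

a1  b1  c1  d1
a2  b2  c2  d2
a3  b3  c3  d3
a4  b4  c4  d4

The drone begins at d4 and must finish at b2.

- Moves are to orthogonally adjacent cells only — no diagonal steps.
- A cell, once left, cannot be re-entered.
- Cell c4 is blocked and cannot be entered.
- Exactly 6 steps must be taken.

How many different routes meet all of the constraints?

Need simple routes of exactly 6 moves from d4 to b2 (Manhattan distance 4, so 1 moves are spent on a detour and 1 undoing it).
Enumerating: d4 d3 d2 d1 c1 c2 b2 | d4 d3 d2 d1 c1 b1 b2 | d4 d3 d2 c2 c1 b1 b2 | d4 d3 d2 c2 c3 b3 b2 | d4 d3 c3 c2 c1 b1 b2 | d4 d3 c3 b3 a3 a2 b2.
That gives 6 routes.

6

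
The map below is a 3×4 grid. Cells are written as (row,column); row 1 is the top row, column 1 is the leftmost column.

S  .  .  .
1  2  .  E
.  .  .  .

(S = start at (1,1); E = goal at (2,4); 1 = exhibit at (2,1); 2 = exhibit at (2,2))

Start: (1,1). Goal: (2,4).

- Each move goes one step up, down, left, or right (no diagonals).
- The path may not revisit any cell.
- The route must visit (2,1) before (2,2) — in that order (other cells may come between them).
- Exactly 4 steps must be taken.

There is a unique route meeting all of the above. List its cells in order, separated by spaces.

The waypoints must appear in the order (2,1), (2,2), with no cell reused.
Route from (1,1): down to (2,1), 3× right (reaching (2,4)) — 4 moves in all.
Check: order respected (1 at step 1, 2 at step 2); 4 moves as required.

(1,1) (2,1) (2,2) (2,3) (2,4)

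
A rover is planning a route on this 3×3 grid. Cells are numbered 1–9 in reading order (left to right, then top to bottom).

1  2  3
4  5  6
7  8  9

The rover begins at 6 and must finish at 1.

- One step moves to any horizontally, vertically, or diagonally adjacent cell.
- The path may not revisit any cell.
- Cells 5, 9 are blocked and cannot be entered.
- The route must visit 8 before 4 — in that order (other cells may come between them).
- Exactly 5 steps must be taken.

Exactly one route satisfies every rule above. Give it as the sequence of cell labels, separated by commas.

6, 8, 7, 4, 2, 1

The waypoints must appear in the order 8, 4, with no cell reused.
Route from 6: down-left 1 to 8, left 1 to 7, up 1 to 4, up-right 1 to 2, left 1 to 1 — 5 moves in all.
Check: order respected (8 at step 1, 4 at step 3); 5 moves as required.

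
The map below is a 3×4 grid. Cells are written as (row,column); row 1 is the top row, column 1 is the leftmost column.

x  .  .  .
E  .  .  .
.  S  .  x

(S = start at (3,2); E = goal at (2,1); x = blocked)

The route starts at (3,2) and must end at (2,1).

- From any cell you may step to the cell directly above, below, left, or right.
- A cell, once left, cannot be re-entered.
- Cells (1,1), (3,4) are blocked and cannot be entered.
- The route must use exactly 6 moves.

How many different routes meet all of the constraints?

1

Need simple routes of exactly 6 moves from (3,2) to (2,1) (Manhattan distance 2, so 2 moves are spent on a detour and 2 undoing it).
Enumerating: (3,2) (3,3) (2,3) (1,3) (1,2) (2,2) (2,1).
That gives 1 route.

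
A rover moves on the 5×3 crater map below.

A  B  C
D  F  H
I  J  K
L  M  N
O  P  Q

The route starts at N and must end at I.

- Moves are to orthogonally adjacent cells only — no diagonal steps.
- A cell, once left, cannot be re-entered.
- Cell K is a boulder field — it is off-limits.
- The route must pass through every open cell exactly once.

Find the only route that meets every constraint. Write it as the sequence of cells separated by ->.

N -> Q -> P -> O -> L -> M -> J -> F -> H -> C -> B -> A -> D -> I

Need to visit all 14 open cells exactly once, starting at N and ending at I.
Cell O has only two open neighbours (L and P), so the path must pass straight through it: one of those is the cell it's entered from and the other is where it exits.
Route from N: down to Q, 2× left (reaching O), up to L, right to M, 2× up (reaching F), right to H, up to C, 2× left (reaching A), 2× down (reaching I) — 13 moves in all.
Check: all 14 open cells covered.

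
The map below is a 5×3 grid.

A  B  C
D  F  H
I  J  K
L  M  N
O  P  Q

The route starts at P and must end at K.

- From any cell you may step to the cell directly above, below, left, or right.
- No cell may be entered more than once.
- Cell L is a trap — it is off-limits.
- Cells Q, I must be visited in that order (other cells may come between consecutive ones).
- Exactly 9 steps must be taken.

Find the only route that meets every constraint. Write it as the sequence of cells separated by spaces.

The waypoints must appear in the order Q, I, with no cell reused.
Route from P: right to Q, up to N, left to M, up to J, left to I, up to D, 2× right (reaching H), down to K — 9 moves in all.
Check: order respected (Q at step 1, I at step 5); 9 moves as required.

P Q N M J I D F H K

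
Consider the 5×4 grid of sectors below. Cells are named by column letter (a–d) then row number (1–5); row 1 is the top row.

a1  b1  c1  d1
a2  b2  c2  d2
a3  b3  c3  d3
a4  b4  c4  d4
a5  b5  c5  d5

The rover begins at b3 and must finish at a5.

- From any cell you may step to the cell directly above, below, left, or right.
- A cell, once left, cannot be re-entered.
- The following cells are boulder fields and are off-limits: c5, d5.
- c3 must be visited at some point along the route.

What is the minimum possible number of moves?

5

Any route passes through c3 somewhere between b3 and a5. Summing Manhattan distances along the two legs (b3 → c3 → a5) gives a lower bound of 1 + 4 = 5 moves.
A route of 5 moves achieves this: b3 → c3 → c4 → b4 → b5 → a5.
Since 5 matches the lower bound, it is optimal.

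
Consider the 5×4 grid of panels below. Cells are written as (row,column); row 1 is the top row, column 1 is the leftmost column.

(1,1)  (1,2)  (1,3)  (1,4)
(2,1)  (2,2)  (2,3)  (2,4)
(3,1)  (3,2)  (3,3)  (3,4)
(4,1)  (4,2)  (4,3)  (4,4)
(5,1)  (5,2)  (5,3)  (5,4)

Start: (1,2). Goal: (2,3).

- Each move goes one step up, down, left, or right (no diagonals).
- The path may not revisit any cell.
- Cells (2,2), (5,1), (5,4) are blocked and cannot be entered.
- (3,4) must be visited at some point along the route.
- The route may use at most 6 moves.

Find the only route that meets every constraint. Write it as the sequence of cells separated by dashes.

The 6-move cap with required stops at (3,4) leaves no slack for detours.
Route from (1,2): 2× right (reaching (1,4)), 2× down (reaching (3,4)), left to (3,3), up to (2,3) — 6 moves in all.
Check: all required cells visited; 6 ≤ 6 moves.

(1,2) - (1,3) - (1,4) - (2,4) - (3,4) - (3,3) - (2,3)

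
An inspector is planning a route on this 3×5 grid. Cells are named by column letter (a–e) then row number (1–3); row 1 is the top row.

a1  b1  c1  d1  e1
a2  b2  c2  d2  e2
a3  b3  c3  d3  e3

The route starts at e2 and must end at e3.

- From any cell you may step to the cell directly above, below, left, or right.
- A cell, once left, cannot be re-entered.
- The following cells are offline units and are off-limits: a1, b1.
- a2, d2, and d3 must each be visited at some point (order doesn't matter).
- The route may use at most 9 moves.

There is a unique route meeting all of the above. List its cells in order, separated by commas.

e2, d2, c2, b2, a2, a3, b3, c3, d3, e3

Any route must reach a2, d2, and d3 and still end at e3 within 9 moves, so the order of the required stops is forced.
Route from e2: left 4 to a2, down 1 to a3, right 4 to e3 — 9 moves in all.
Check: all required cells visited; 9 ≤ 9 moves.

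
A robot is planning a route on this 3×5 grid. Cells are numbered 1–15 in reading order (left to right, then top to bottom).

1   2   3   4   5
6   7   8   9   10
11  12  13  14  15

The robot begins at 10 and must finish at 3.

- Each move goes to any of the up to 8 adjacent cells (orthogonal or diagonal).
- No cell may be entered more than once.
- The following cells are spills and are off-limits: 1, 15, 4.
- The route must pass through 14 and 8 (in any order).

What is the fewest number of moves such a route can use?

Any route passes through 14 and 8 in some order between 10 and 3. Summing Chebyshev distances along each leg and taking the cheapest ordering (10 → 14 → 8 → 3) gives a lower bound of 1 + 1 + 1 = 3 moves.
A route of 3 moves achieves this: 10 → 14 → 8 → 3.
Since 3 matches the lower bound, it is optimal.

3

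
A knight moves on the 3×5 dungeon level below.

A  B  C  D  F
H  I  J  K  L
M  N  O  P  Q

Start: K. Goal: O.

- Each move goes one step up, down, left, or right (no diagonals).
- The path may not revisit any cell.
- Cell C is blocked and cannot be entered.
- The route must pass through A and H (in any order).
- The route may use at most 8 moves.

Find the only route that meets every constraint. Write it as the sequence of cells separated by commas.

Any route must reach A and H and still end at O within 8 moves, so the order of the required stops is forced.
Route from K: left 2 to I, up 1 to B, left 1 to A, down 2 to M, right 2 to O — 8 moves in all.
Check: all required cells visited; 8 ≤ 8 moves.

K, J, I, B, A, H, M, N, O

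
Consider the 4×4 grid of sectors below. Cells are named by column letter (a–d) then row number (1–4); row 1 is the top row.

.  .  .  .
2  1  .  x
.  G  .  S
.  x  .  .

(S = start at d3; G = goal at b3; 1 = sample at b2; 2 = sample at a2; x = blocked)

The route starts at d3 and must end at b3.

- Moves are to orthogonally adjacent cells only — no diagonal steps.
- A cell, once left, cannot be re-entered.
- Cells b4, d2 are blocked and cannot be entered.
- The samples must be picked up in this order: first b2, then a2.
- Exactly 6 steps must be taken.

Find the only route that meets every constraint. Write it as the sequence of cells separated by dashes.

d3 - c3 - c2 - b2 - a2 - a3 - b3

The waypoints must appear in the order b2, a2, with no cell reused.
Route from d3: left 1 to c3, up 1 to c2, left 2 to a2, down 1 to a3, right 1 to b3 — 6 moves in all.
Check: order respected (1 at step 3, 2 at step 4); 6 moves as required.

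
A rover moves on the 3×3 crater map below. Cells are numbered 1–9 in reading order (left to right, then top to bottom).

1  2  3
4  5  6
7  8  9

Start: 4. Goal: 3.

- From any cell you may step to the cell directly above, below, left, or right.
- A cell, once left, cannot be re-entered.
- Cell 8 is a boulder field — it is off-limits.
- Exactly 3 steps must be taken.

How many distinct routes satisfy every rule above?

Need simple routes of exactly 3 moves from 4 to 3 (Manhattan distance 3, so 0 moves are spent on a detour and 0 undoing it).
Enumerating: 4 1 2 3 | 4 5 2 3 | 4 5 6 3.
That gives 3 routes.

3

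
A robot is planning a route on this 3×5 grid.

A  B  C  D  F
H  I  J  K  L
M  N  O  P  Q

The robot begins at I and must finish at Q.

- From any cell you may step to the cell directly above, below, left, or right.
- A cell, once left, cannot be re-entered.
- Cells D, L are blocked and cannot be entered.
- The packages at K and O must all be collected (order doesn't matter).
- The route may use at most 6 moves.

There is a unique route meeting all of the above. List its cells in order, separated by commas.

The 6-move cap with required stops at K, O leaves no slack for detours.
Route from I: down to N, right to O, up to J, right to K, down to P, right to Q — 6 moves in all.
Check: all required cells visited; 6 ≤ 6 moves.

I, N, O, J, K, P, Q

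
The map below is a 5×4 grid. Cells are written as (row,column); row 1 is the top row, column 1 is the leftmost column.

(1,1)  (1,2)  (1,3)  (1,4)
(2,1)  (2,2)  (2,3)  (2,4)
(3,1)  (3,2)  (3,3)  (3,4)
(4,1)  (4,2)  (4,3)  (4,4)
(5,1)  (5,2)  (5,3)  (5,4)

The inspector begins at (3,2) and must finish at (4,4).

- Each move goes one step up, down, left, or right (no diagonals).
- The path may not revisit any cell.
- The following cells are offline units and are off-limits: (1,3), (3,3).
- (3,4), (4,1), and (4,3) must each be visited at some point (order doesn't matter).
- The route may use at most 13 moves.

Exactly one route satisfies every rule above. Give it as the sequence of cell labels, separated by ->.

(3,2) -> (4,2) -> (4,3) -> (5,3) -> (5,2) -> (5,1) -> (4,1) -> (3,1) -> (2,1) -> (2,2) -> (2,3) -> (2,4) -> (3,4) -> (4,4)

The 13-move cap with required stops at (3,4), (4,1), (4,3) leaves no slack for detours.
Route from (3,2): down to (4,2), right to (4,3), down to (5,3), 2× left (reaching (5,1)), 3× up (reaching (2,1)), 3× right (reaching (2,4)), 2× down (reaching (4,4)) — 13 moves in all.
Check: all required cells visited; 13 ≤ 13 moves.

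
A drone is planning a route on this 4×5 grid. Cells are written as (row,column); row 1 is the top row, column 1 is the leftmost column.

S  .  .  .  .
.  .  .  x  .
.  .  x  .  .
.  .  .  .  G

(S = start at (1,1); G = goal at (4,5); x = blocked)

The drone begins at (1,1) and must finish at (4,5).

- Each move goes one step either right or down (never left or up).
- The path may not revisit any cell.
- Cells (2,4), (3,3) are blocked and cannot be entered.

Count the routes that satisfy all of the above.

A right/down-only route from (1,1) to (4,5) makes exactly 3 down-moves and 4 right-moves in some order.
With no other constraints that would be C(7,3) = 35 routes.
Subtract routes through each blocked cell (inclusion–exclusion for overlaps): − through (2,4): 12 − through (3,3): 18 → 5.
That gives 5 routes.

5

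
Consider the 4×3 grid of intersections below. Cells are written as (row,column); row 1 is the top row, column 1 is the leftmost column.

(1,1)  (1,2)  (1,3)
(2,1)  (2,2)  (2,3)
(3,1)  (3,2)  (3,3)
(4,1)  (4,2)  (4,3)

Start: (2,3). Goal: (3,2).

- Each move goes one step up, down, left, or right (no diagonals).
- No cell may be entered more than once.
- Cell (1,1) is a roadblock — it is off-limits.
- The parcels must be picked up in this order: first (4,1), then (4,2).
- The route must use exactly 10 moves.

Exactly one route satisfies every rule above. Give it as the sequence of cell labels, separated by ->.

(2,3) -> (1,3) -> (1,2) -> (2,2) -> (2,1) -> (3,1) -> (4,1) -> (4,2) -> (4,3) -> (3,3) -> (3,2)

The waypoints must appear in the order (4,1), (4,2), with no cell reused.
Route from (2,3): up to (1,3), left to (1,2), down to (2,2), left to (2,1), 2× down (reaching (4,1)), 2× right (reaching (4,3)), up to (3,3), left to (3,2) — 10 moves in all.
Check: order respected ((4,1) at step 6, (4,2) at step 7); 10 moves as required.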